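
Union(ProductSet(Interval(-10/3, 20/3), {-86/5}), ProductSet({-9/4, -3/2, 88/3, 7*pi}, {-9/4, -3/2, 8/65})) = Union(ProductSet({-9/4, -3/2, 88/3, 7*pi}, {-9/4, -3/2, 8/65}), ProductSet(Interval(-10/3, 20/3), {-86/5}))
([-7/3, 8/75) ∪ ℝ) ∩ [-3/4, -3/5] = [-3/4, -3/5]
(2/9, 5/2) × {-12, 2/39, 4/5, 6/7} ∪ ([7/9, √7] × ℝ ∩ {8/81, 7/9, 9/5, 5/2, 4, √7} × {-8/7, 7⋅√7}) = ((2/9, 5/2) × {-12, 2/39, 4/5, 6/7}) ∪ ({7/9, 9/5, 5/2, √7} × {-8/7, 7⋅√7})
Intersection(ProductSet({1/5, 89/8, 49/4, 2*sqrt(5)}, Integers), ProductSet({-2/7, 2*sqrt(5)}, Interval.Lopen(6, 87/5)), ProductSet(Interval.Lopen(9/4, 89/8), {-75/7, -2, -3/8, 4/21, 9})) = ProductSet({2*sqrt(5)}, {9})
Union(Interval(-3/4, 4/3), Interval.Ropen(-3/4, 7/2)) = Interval.Ropen(-3/4, 7/2)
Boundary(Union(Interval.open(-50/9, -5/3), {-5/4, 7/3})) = {-50/9, -5/3, -5/4, 7/3}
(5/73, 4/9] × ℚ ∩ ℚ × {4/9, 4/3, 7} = (ℚ ∩ (5/73, 4/9]) × {4/9, 4/3, 7}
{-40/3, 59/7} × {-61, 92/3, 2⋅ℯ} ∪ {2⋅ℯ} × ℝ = ({2⋅ℯ} × ℝ) ∪ ({-40/3, 59/7} × {-61, 92/3, 2⋅ℯ})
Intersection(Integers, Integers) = Integers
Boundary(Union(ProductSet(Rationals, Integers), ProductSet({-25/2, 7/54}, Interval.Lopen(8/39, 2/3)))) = Union(ProductSet({-25/2, 7/54}, Interval(8/39, 2/3)), ProductSet(Reals, Integers))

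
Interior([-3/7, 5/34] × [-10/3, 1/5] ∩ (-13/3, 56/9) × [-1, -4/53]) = (-3/7, 5/34) × (-1, -4/53)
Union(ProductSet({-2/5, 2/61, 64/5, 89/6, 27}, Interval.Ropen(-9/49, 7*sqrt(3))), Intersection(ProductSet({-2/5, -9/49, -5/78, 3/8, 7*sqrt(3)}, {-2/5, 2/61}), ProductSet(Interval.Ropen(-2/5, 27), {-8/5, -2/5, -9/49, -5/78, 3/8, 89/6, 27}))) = Union(ProductSet({-2/5, -9/49, -5/78, 3/8, 7*sqrt(3)}, {-2/5}), ProductSet({-2/5, 2/61, 64/5, 89/6, 27}, Interval.Ropen(-9/49, 7*sqrt(3))))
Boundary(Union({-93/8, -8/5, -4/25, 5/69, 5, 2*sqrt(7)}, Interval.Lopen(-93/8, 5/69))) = {-93/8, 5/69, 5, 2*sqrt(7)}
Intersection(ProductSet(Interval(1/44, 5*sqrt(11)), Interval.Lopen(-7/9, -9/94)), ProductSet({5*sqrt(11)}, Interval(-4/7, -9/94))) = ProductSet({5*sqrt(11)}, Interval(-4/7, -9/94))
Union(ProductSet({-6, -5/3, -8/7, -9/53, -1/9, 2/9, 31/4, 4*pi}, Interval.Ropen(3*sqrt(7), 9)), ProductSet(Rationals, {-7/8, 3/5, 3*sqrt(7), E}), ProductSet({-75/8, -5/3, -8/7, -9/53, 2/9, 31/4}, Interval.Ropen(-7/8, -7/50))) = Union(ProductSet({-75/8, -5/3, -8/7, -9/53, 2/9, 31/4}, Interval.Ropen(-7/8, -7/50)), ProductSet({-6, -5/3, -8/7, -9/53, -1/9, 2/9, 31/4, 4*pi}, Interval.Ropen(3*sqrt(7), 9)), ProductSet(Rationals, {-7/8, 3/5, 3*sqrt(7), E}))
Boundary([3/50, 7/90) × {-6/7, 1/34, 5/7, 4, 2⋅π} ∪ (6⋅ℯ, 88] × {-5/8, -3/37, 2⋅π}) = ([3/50, 7/90] × {-6/7, 1/34, 5/7, 4, 2⋅π}) ∪ ([6⋅ℯ, 88] × {-5/8, -3/37, 2⋅π})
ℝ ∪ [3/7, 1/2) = (-∞, ∞)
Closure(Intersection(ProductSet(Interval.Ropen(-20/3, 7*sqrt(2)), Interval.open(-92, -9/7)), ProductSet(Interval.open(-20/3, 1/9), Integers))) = ProductSet(Interval(-20/3, 1/9), Range(-91, -1, 1))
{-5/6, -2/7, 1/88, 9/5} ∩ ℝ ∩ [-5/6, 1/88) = {-5/6, -2/7}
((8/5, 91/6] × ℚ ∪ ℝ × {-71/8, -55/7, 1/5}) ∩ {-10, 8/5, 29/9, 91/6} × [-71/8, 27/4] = ({-10, 8/5, 29/9, 91/6} × {-71/8, -55/7, 1/5}) ∪ ({29/9, 91/6} × (ℚ ∩ [-71/8, 27/4]))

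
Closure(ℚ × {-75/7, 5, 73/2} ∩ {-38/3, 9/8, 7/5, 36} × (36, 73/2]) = {-38/3, 9/8, 7/5, 36} × {73/2}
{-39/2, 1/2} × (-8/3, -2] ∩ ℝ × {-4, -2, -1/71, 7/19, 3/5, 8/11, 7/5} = {-39/2, 1/2} × {-2}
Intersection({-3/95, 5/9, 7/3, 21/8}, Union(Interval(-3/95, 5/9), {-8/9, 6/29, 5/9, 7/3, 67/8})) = {-3/95, 5/9, 7/3}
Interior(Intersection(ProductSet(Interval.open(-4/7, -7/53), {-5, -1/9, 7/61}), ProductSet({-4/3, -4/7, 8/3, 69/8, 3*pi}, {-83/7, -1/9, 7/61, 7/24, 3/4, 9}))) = EmptySet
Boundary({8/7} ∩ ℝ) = {8/7}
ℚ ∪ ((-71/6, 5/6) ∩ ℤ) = ℚ ∪ {-11, -10, …, 0}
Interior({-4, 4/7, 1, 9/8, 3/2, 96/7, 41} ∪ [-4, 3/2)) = (-4, 3/2)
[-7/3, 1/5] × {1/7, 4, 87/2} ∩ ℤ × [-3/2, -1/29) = ∅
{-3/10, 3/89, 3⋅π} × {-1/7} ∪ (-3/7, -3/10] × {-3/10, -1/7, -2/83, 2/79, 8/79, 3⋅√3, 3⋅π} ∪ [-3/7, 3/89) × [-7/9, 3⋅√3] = ({-3/10, 3/89, 3⋅π} × {-1/7}) ∪ ([-3/7, 3/89) × [-7/9, 3⋅√3]) ∪ ((-3/7, -3/10] × {-3/10, -1/7, -2/83, 2/79, 8/79, 3⋅√3, 3⋅π})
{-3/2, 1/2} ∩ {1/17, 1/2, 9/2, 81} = {1/2}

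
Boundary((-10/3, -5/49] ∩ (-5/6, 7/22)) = {-5/6, -5/49}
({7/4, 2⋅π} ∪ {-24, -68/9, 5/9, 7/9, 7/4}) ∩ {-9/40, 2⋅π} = {2⋅π}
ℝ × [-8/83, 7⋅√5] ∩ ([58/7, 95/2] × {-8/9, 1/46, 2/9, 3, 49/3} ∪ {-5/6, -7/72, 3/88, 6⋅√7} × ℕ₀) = ([58/7, 95/2] × {1/46, 2/9, 3}) ∪ ({-5/6, -7/72, 3/88, 6⋅√7} × {0, 1, …, 15})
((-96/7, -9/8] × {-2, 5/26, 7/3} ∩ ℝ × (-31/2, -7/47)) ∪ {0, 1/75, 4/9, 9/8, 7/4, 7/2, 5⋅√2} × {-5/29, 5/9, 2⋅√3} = ((-96/7, -9/8] × {-2}) ∪ ({0, 1/75, 4/9, 9/8, 7/4, 7/2, 5⋅√2} × {-5/29, 5/9, 2⋅√3})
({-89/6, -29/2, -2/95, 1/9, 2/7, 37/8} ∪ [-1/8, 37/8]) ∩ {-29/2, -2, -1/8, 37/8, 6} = {-29/2, -1/8, 37/8}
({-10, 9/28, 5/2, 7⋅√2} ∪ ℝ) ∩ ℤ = ℤ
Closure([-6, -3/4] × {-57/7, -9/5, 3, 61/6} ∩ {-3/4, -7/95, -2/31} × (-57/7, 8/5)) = {-3/4} × {-9/5}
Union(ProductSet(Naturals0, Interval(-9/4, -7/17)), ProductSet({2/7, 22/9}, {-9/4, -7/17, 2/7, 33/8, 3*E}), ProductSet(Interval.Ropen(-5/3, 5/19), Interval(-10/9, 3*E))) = Union(ProductSet({2/7, 22/9}, {-9/4, -7/17, 2/7, 33/8, 3*E}), ProductSet(Interval.Ropen(-5/3, 5/19), Interval(-10/9, 3*E)), ProductSet(Naturals0, Interval(-9/4, -7/17)))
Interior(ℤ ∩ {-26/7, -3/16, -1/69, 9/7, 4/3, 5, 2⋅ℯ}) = ∅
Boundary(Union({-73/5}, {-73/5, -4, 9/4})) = {-73/5, -4, 9/4}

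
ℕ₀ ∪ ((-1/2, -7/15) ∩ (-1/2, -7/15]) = (-1/2, -7/15) ∪ ℕ₀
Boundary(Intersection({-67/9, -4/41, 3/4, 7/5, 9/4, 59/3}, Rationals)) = {-67/9, -4/41, 3/4, 7/5, 9/4, 59/3}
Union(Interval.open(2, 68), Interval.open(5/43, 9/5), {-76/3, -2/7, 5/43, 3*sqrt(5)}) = Union({-76/3, -2/7}, Interval.Ropen(5/43, 9/5), Interval.open(2, 68))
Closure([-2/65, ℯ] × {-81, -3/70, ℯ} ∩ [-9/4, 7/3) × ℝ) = [-2/65, 7/3] × {-81, -3/70, ℯ}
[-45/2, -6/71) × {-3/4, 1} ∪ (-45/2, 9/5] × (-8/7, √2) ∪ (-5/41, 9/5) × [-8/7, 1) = ([-45/2, -6/71) × {-3/4, 1}) ∪ ((-5/41, 9/5) × [-8/7, 1)) ∪ ((-45/2, 9/5] × (-8/7, √2))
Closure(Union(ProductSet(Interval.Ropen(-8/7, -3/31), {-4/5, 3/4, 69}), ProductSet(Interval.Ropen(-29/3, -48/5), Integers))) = Union(ProductSet(Interval(-29/3, -48/5), Integers), ProductSet(Interval(-8/7, -3/31), {-4/5, 3/4, 69}))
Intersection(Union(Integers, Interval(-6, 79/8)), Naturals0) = Union(Naturals0, Range(0, 10, 1))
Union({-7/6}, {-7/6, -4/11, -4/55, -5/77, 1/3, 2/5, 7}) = {-7/6, -4/11, -4/55, -5/77, 1/3, 2/5, 7}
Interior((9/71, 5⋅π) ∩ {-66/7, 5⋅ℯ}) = ∅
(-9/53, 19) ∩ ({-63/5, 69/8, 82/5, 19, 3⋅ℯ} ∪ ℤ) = {0, 1, …, 18} ∪ {69/8, 82/5, 3⋅ℯ}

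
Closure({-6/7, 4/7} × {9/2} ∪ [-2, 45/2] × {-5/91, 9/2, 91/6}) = [-2, 45/2] × {-5/91, 9/2, 91/6}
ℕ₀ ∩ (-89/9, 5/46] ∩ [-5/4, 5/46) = {0}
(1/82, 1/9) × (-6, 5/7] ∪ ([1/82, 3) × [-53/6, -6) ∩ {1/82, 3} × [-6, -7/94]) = (1/82, 1/9) × (-6, 5/7]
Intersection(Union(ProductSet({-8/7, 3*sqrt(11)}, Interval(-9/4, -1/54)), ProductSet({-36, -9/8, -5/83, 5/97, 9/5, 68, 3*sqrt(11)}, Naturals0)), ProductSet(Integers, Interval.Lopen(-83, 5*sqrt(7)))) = ProductSet({-36, 68}, Range(0, 14, 1))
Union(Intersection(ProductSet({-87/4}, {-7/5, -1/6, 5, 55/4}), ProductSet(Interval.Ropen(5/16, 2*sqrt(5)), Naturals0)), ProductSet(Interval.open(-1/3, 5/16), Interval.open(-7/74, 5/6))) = ProductSet(Interval.open(-1/3, 5/16), Interval.open(-7/74, 5/6))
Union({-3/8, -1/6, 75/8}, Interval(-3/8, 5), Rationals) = Union(Interval(-3/8, 5), Rationals)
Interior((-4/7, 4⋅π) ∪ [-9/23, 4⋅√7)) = (-4/7, 4⋅π)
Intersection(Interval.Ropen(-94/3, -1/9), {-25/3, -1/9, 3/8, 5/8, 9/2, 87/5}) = {-25/3}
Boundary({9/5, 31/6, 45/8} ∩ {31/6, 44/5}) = {31/6}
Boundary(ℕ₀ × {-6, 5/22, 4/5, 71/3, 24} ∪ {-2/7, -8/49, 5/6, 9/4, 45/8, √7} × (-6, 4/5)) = (ℕ₀ × {-6, 5/22, 4/5, 71/3, 24}) ∪ ({-2/7, -8/49, 5/6, 9/4, 45/8, √7} × [-6, 4/5])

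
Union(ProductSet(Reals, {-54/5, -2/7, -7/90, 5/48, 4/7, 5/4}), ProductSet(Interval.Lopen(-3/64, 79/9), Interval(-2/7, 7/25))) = Union(ProductSet(Interval.Lopen(-3/64, 79/9), Interval(-2/7, 7/25)), ProductSet(Reals, {-54/5, -2/7, -7/90, 5/48, 4/7, 5/4}))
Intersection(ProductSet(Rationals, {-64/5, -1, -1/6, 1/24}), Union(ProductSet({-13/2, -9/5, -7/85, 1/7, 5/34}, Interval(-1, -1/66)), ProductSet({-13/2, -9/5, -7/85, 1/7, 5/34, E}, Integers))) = ProductSet({-13/2, -9/5, -7/85, 1/7, 5/34}, {-1, -1/6})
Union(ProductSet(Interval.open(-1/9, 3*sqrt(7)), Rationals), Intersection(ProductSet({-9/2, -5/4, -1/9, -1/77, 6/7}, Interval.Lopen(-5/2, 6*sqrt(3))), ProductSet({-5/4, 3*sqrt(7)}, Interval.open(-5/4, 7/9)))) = Union(ProductSet({-5/4}, Interval.open(-5/4, 7/9)), ProductSet(Interval.open(-1/9, 3*sqrt(7)), Rationals))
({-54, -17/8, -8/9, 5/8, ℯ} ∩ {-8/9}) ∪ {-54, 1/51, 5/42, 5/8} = {-54, -8/9, 1/51, 5/42, 5/8}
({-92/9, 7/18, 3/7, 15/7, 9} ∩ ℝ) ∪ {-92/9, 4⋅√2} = {-92/9, 7/18, 3/7, 15/7, 9, 4⋅√2}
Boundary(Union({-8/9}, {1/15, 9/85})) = {-8/9, 1/15, 9/85}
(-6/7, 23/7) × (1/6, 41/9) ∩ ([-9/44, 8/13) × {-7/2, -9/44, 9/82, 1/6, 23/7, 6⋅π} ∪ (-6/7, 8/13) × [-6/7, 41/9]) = (-6/7, 8/13) × (1/6, 41/9)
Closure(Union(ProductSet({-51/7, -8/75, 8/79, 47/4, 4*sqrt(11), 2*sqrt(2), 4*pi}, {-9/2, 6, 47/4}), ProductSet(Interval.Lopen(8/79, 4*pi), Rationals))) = Union(ProductSet({-51/7, -8/75, 8/79, 47/4, 4*sqrt(11), 2*sqrt(2), 4*pi}, {-9/2, 6, 47/4}), ProductSet(Interval(8/79, 4*pi), Reals))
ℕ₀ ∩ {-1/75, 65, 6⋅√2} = {65}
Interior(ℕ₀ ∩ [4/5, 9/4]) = ∅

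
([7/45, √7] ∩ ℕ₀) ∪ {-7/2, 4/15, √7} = {-7/2, 4/15, √7} ∪ {1, 2}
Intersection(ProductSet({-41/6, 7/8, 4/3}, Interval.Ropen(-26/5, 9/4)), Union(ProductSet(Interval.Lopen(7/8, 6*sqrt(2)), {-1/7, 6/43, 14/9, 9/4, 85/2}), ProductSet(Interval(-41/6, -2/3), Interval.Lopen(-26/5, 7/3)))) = Union(ProductSet({-41/6}, Interval.open(-26/5, 9/4)), ProductSet({4/3}, {-1/7, 6/43, 14/9}))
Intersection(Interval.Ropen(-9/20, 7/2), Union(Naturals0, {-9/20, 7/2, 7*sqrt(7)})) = Union({-9/20}, Range(0, 4, 1))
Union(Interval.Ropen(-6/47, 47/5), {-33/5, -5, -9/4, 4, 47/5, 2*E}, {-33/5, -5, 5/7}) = Union({-33/5, -5, -9/4}, Interval(-6/47, 47/5))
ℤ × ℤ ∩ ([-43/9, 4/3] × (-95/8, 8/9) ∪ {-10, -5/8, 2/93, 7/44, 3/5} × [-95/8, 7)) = ({-10} × {-11, -10, …, 6}) ∪ ({-4, -3, …, 1} × {-11, -10, …, 0})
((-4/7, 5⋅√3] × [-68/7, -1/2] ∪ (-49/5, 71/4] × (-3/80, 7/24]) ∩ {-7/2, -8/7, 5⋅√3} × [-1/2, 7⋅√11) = ({5⋅√3} × {-1/2}) ∪ ({-7/2, -8/7, 5⋅√3} × (-3/80, 7/24])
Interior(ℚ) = ∅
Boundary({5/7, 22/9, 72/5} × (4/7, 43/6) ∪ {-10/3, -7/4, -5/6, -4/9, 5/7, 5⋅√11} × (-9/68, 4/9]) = ({5/7, 22/9, 72/5} × [4/7, 43/6]) ∪ ({-10/3, -7/4, -5/6, -4/9, 5/7, 5⋅√11} × [-9/68, 4/9])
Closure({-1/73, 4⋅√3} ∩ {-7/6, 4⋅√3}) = {4⋅√3}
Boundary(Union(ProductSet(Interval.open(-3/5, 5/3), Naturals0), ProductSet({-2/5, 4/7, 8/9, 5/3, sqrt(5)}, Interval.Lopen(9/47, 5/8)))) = Union(ProductSet({-2/5, 4/7, 8/9, 5/3, sqrt(5)}, Interval(9/47, 5/8)), ProductSet(Interval(-3/5, 5/3), Naturals0))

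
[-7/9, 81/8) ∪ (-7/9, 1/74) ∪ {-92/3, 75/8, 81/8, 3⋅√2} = {-92/3} ∪ [-7/9, 81/8]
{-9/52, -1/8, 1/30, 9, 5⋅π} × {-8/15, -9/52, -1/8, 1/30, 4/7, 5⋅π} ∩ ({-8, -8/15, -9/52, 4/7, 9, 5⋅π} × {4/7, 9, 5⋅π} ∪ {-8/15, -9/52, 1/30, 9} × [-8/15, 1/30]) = ({-9/52, 1/30, 9} × {-8/15, -9/52, -1/8, 1/30}) ∪ ({-9/52, 9, 5⋅π} × {4/7, 5⋅π})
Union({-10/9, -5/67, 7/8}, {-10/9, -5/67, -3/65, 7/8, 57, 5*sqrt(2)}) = {-10/9, -5/67, -3/65, 7/8, 57, 5*sqrt(2)}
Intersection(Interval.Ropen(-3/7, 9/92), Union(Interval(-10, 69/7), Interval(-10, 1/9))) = Interval.Ropen(-3/7, 9/92)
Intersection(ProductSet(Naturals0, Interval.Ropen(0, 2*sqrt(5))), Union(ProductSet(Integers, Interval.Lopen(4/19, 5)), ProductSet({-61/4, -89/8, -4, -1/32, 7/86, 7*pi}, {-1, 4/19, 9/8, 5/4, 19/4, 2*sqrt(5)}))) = ProductSet(Naturals0, Interval.open(4/19, 2*sqrt(5)))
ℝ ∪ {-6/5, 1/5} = ℝ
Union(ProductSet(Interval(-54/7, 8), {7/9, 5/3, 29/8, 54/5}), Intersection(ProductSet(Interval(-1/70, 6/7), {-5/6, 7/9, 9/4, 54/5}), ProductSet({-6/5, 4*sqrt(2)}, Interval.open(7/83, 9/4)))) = ProductSet(Interval(-54/7, 8), {7/9, 5/3, 29/8, 54/5})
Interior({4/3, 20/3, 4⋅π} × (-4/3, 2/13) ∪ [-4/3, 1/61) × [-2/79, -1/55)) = (-4/3, 1/61) × (-2/79, -1/55)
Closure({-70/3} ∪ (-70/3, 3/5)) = [-70/3, 3/5]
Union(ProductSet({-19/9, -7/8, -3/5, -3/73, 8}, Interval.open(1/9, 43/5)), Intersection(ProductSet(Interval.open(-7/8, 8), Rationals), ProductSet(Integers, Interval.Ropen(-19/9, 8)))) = Union(ProductSet({-19/9, -7/8, -3/5, -3/73, 8}, Interval.open(1/9, 43/5)), ProductSet(Range(0, 8, 1), Intersection(Interval.Ropen(-19/9, 8), Rationals)))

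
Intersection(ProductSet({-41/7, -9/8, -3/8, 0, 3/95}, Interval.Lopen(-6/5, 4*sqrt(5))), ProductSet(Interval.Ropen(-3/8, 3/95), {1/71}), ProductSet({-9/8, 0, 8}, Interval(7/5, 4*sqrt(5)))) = EmptySet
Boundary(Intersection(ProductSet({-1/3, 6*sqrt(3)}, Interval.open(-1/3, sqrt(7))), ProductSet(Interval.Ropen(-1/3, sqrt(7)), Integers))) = ProductSet({-1/3}, Range(0, 3, 1))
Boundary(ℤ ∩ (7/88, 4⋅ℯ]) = {1, 2, …, 10}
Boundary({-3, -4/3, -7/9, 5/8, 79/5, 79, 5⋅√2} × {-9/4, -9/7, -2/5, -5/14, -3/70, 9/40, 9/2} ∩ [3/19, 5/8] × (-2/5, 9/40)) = {5/8} × {-5/14, -3/70}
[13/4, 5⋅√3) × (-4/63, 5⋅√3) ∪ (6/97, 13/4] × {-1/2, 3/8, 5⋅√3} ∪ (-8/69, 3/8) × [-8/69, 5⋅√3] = ((6/97, 13/4] × {-1/2, 3/8, 5⋅√3}) ∪ ((-8/69, 3/8) × [-8/69, 5⋅√3]) ∪ ([13/4, 5⋅√3) × (-4/63, 5⋅√3))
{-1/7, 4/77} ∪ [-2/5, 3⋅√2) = [-2/5, 3⋅√2)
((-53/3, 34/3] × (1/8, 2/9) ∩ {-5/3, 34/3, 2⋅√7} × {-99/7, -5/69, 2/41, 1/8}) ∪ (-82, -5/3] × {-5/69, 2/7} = (-82, -5/3] × {-5/69, 2/7}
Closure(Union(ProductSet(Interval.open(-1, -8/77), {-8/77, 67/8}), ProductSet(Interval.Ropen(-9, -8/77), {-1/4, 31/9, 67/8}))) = Union(ProductSet(Interval(-9, -8/77), {-1/4, 31/9, 67/8}), ProductSet(Interval(-1, -8/77), {-8/77, 67/8}))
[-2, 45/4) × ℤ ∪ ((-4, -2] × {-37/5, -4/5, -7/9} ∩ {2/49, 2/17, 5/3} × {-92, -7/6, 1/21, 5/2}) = [-2, 45/4) × ℤ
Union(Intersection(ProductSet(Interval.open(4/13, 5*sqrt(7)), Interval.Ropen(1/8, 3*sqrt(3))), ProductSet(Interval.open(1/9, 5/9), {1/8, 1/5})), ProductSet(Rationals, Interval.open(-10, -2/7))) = Union(ProductSet(Interval.open(4/13, 5/9), {1/8, 1/5}), ProductSet(Rationals, Interval.open(-10, -2/7)))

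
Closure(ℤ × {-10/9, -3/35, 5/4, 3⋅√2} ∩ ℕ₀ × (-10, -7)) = ∅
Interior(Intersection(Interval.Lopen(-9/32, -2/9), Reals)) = Interval.open(-9/32, -2/9)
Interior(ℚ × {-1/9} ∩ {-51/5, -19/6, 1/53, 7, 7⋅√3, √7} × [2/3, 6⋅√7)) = ∅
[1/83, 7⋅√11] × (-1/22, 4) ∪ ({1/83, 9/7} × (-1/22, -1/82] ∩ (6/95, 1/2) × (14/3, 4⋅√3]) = [1/83, 7⋅√11] × (-1/22, 4)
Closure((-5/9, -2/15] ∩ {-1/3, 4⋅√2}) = {-1/3}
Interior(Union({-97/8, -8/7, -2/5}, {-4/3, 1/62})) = EmptySet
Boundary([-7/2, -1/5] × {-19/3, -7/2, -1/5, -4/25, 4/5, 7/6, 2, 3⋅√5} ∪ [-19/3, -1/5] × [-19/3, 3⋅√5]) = ({-19/3, -1/5} × [-19/3, 3⋅√5]) ∪ ([-19/3, -1/5] × {-19/3, 3⋅√5})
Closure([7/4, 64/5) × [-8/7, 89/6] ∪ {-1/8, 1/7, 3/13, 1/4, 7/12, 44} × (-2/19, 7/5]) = ([7/4, 64/5] × [-8/7, 89/6]) ∪ ({-1/8, 1/7, 3/13, 1/4, 7/12, 44} × [-2/19, 7/5])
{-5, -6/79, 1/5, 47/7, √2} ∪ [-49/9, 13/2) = [-49/9, 13/2) ∪ {47/7}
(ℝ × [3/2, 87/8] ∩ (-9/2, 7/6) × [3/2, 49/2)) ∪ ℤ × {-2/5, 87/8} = (ℤ × {-2/5, 87/8}) ∪ ((-9/2, 7/6) × [3/2, 87/8])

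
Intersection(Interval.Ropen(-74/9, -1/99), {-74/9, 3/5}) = {-74/9}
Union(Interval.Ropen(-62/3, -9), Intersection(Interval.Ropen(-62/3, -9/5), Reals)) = Interval.Ropen(-62/3, -9/5)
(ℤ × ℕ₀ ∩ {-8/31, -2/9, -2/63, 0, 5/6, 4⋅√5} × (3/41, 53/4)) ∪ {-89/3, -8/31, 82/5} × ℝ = ({-89/3, -8/31, 82/5} × ℝ) ∪ ({0} × {1, 2, …, 13})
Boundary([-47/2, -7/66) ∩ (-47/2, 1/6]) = {-47/2, -7/66}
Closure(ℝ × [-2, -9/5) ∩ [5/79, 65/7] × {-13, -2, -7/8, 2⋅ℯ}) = [5/79, 65/7] × {-2}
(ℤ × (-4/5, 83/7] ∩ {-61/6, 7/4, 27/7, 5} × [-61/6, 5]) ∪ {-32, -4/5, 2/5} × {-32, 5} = ({5} × (-4/5, 5]) ∪ ({-32, -4/5, 2/5} × {-32, 5})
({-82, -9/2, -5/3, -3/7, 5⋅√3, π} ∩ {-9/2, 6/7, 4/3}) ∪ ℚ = ℚ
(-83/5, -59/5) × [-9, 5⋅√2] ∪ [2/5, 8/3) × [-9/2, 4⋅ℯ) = ([2/5, 8/3) × [-9/2, 4⋅ℯ)) ∪ ((-83/5, -59/5) × [-9, 5⋅√2])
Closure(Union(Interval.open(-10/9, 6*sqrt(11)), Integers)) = Union(Integers, Interval(-10/9, 6*sqrt(11)))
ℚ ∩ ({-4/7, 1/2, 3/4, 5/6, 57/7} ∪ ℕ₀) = {-4/7, 1/2, 3/4, 5/6, 57/7} ∪ ℕ₀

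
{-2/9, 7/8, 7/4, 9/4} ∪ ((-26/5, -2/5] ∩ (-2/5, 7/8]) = {-2/9, 7/8, 7/4, 9/4}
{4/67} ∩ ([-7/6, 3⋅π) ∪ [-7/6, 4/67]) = {4/67}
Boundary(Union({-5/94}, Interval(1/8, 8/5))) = {-5/94, 1/8, 8/5}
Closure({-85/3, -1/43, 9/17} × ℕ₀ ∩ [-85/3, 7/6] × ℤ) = {-85/3, -1/43, 9/17} × ℕ₀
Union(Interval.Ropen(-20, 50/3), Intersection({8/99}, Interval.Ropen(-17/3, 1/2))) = Interval.Ropen(-20, 50/3)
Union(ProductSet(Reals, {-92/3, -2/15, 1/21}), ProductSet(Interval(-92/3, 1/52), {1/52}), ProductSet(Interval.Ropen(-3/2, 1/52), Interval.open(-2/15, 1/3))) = Union(ProductSet(Interval(-92/3, 1/52), {1/52}), ProductSet(Interval.Ropen(-3/2, 1/52), Interval.open(-2/15, 1/3)), ProductSet(Reals, {-92/3, -2/15, 1/21}))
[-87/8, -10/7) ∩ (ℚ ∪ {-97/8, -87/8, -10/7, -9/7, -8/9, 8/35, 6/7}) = ℚ ∩ [-87/8, -10/7)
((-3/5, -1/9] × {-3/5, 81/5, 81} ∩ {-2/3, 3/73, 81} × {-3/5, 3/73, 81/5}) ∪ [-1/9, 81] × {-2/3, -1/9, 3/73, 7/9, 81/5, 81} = [-1/9, 81] × {-2/3, -1/9, 3/73, 7/9, 81/5, 81}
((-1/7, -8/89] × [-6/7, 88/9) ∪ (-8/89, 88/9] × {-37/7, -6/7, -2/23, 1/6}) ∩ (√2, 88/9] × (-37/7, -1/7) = (√2, 88/9] × {-6/7}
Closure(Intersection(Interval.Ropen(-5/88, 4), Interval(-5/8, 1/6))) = Interval(-5/88, 1/6)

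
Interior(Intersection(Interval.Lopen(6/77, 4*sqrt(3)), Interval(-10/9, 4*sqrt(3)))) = Interval.open(6/77, 4*sqrt(3))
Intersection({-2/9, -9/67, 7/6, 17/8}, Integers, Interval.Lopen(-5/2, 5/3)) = EmptySet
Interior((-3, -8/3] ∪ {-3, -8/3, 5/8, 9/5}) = (-3, -8/3)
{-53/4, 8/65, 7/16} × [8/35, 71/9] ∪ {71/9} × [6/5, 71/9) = ({71/9} × [6/5, 71/9)) ∪ ({-53/4, 8/65, 7/16} × [8/35, 71/9])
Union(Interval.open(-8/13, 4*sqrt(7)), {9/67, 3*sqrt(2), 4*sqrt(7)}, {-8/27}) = Interval.Lopen(-8/13, 4*sqrt(7))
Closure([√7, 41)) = [√7, 41]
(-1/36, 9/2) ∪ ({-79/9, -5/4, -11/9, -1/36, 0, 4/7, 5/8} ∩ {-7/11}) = (-1/36, 9/2)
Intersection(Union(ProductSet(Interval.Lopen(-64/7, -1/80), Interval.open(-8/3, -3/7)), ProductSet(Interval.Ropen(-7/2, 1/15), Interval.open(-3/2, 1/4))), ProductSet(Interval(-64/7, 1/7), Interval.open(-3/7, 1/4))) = ProductSet(Interval.Ropen(-7/2, 1/15), Interval.open(-3/7, 1/4))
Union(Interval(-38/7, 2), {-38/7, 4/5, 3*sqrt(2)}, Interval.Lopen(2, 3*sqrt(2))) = Interval(-38/7, 3*sqrt(2))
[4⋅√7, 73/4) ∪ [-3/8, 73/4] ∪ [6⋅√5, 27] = [-3/8, 27]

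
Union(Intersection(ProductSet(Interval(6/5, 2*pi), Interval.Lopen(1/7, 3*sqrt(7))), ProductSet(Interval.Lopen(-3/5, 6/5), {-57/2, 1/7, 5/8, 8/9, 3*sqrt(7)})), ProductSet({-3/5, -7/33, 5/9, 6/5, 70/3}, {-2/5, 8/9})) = Union(ProductSet({6/5}, {5/8, 8/9, 3*sqrt(7)}), ProductSet({-3/5, -7/33, 5/9, 6/5, 70/3}, {-2/5, 8/9}))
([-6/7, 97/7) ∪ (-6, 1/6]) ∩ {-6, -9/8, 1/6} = {-9/8, 1/6}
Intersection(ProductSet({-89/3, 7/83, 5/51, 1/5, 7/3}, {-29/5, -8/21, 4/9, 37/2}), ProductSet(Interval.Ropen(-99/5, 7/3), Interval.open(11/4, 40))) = ProductSet({7/83, 5/51, 1/5}, {37/2})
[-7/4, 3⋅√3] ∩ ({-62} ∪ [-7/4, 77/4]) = [-7/4, 3⋅√3]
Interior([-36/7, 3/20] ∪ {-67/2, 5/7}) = (-36/7, 3/20)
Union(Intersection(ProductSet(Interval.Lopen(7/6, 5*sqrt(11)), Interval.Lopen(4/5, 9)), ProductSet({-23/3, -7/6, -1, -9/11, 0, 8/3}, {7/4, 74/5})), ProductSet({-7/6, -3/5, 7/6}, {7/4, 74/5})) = Union(ProductSet({8/3}, {7/4}), ProductSet({-7/6, -3/5, 7/6}, {7/4, 74/5}))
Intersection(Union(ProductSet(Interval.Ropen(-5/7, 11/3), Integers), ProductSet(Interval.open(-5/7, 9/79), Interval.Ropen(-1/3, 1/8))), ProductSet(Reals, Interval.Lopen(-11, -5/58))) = Union(ProductSet(Interval.open(-5/7, 9/79), Interval(-1/3, -5/58)), ProductSet(Interval.Ropen(-5/7, 11/3), Range(-10, 0, 1)))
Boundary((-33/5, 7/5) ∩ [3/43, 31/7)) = {3/43, 7/5}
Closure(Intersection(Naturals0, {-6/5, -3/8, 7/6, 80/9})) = EmptySet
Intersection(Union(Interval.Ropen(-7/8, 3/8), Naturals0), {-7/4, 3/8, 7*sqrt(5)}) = EmptySet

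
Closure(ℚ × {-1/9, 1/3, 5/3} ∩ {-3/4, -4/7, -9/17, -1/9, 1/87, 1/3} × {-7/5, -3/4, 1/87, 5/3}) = {-3/4, -4/7, -9/17, -1/9, 1/87, 1/3} × {5/3}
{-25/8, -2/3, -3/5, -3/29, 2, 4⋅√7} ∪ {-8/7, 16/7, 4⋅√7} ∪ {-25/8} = {-25/8, -8/7, -2/3, -3/5, -3/29, 2, 16/7, 4⋅√7}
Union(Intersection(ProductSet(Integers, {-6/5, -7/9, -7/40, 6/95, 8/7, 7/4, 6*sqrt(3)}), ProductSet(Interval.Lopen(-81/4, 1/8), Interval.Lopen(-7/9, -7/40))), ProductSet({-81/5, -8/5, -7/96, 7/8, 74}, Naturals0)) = Union(ProductSet({-81/5, -8/5, -7/96, 7/8, 74}, Naturals0), ProductSet(Range(-20, 1, 1), {-7/40}))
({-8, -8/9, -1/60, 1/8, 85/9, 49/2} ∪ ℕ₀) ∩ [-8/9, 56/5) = {-8/9, -1/60, 1/8, 85/9} ∪ {0, 1, …, 11}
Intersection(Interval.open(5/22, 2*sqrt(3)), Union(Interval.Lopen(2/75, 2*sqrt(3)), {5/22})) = Interval.open(5/22, 2*sqrt(3))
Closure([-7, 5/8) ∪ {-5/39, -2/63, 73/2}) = [-7, 5/8] ∪ {73/2}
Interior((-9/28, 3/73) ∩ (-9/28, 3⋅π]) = (-9/28, 3/73)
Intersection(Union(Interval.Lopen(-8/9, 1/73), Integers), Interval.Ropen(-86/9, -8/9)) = Range(-9, 0, 1)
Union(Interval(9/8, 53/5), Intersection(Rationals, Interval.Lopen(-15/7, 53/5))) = Union(Intersection(Interval.Lopen(-15/7, 53/5), Rationals), Interval(9/8, 53/5))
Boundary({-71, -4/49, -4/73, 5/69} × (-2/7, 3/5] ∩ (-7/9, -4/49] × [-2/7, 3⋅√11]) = {-4/49} × [-2/7, 3/5]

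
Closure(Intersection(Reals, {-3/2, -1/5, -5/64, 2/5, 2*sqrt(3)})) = {-3/2, -1/5, -5/64, 2/5, 2*sqrt(3)}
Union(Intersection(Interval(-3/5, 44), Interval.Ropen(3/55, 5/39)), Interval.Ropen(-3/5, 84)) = Interval.Ropen(-3/5, 84)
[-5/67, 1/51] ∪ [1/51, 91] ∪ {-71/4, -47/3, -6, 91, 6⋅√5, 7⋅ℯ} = {-71/4, -47/3, -6} ∪ [-5/67, 91]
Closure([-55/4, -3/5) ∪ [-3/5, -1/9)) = [-55/4, -1/9]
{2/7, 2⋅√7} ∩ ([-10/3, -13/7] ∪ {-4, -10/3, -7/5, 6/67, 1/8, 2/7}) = {2/7}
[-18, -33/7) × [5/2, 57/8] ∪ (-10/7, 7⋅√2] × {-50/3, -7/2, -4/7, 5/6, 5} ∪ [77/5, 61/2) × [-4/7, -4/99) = ([-18, -33/7) × [5/2, 57/8]) ∪ ([77/5, 61/2) × [-4/7, -4/99)) ∪ ((-10/7, 7⋅√2] × {-50/3, -7/2, -4/7, 5/6, 5})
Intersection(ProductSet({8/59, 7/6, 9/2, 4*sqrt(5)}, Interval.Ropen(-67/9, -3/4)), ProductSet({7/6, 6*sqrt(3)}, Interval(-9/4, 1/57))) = ProductSet({7/6}, Interval.Ropen(-9/4, -3/4))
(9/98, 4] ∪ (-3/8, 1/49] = (-3/8, 1/49] ∪ (9/98, 4]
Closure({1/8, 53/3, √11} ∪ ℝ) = ℝ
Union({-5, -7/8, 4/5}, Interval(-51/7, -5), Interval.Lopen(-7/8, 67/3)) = Union(Interval(-51/7, -5), Interval(-7/8, 67/3))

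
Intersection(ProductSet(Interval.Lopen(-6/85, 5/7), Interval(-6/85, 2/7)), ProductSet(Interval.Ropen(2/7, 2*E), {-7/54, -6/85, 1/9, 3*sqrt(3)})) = ProductSet(Interval(2/7, 5/7), {-6/85, 1/9})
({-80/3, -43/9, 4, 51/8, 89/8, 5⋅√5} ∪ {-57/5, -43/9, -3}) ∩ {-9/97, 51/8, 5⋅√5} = {51/8, 5⋅√5}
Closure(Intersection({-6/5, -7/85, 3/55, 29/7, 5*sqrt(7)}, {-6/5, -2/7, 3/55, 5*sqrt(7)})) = {-6/5, 3/55, 5*sqrt(7)}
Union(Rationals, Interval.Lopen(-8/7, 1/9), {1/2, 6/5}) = Union(Interval(-8/7, 1/9), Rationals)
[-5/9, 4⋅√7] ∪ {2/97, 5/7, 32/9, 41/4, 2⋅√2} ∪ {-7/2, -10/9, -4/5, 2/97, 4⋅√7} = {-7/2, -10/9, -4/5} ∪ [-5/9, 4⋅√7]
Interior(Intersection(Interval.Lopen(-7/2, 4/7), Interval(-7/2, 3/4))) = Interval.open(-7/2, 4/7)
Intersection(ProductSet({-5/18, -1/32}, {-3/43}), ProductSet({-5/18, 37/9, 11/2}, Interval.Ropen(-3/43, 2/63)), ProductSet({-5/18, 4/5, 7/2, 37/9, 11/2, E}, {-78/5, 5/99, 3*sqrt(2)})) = EmptySet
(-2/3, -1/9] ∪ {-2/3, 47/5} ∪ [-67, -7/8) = [-67, -7/8) ∪ [-2/3, -1/9] ∪ {47/5}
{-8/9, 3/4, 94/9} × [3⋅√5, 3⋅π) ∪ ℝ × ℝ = ℝ × ℝ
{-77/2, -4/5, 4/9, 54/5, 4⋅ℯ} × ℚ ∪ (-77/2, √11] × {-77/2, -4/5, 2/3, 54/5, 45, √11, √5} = ({-77/2, -4/5, 4/9, 54/5, 4⋅ℯ} × ℚ) ∪ ((-77/2, √11] × {-77/2, -4/5, 2/3, 54/5, 45, √11, √5})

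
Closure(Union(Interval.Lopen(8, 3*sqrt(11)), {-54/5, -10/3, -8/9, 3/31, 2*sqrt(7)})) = Union({-54/5, -10/3, -8/9, 3/31, 2*sqrt(7)}, Interval(8, 3*sqrt(11)))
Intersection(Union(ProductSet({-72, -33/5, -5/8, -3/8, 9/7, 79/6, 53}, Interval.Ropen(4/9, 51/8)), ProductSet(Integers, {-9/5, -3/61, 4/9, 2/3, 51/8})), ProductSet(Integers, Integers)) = ProductSet({-72, 53}, Range(1, 7, 1))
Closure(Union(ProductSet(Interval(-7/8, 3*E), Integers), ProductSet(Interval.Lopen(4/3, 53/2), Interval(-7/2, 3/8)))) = Union(ProductSet(Interval(-7/8, 3*E), Integers), ProductSet(Interval(4/3, 53/2), Interval(-7/2, 3/8)))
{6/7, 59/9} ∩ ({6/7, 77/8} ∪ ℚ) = {6/7, 59/9}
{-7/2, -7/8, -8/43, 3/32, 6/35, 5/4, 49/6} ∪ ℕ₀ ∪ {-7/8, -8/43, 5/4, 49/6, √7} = {-7/2, -7/8, -8/43, 3/32, 6/35, 5/4, 49/6, √7} ∪ ℕ₀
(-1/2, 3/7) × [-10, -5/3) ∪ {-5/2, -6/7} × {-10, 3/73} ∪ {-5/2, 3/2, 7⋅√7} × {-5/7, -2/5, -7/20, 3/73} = ({-5/2, -6/7} × {-10, 3/73}) ∪ ((-1/2, 3/7) × [-10, -5/3)) ∪ ({-5/2, 3/2, 7⋅√7} × {-5/7, -2/5, -7/20, 3/73})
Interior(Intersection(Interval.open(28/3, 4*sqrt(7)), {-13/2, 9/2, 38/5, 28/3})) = EmptySet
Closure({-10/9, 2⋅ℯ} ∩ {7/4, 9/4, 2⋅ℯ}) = {2⋅ℯ}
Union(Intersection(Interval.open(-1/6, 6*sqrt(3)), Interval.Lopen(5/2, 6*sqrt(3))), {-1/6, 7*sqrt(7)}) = Union({-1/6, 7*sqrt(7)}, Interval.open(5/2, 6*sqrt(3)))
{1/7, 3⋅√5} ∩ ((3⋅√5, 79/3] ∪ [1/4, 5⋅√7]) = {3⋅√5}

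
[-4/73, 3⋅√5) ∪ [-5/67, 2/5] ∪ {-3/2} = {-3/2} ∪ [-5/67, 3⋅√5)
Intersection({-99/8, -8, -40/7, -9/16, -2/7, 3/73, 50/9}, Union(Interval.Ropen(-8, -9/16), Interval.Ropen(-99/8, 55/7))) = {-99/8, -8, -40/7, -9/16, -2/7, 3/73, 50/9}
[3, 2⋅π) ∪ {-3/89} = {-3/89} ∪ [3, 2⋅π)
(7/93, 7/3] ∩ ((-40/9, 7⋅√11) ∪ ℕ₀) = (7/93, 7/3] ∪ {1, 2}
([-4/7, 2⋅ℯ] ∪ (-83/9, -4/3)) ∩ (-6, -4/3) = (-6, -4/3)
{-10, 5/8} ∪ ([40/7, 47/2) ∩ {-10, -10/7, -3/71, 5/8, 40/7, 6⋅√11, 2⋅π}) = {-10, 5/8, 40/7, 6⋅√11, 2⋅π}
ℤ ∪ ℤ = ℤ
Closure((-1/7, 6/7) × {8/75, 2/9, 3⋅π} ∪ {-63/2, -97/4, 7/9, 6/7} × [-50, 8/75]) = ({-63/2, -97/4, 7/9, 6/7} × [-50, 8/75]) ∪ ([-1/7, 6/7] × {8/75, 2/9, 3⋅π})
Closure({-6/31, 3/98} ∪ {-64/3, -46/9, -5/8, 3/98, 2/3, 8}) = {-64/3, -46/9, -5/8, -6/31, 3/98, 2/3, 8}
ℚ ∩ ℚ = ℚ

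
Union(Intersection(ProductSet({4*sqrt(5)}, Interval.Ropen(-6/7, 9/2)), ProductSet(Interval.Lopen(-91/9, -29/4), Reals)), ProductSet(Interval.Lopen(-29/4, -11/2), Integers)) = ProductSet(Interval.Lopen(-29/4, -11/2), Integers)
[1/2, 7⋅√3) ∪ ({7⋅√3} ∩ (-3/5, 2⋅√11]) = [1/2, 7⋅√3)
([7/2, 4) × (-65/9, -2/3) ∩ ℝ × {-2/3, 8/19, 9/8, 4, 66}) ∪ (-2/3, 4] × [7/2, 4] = (-2/3, 4] × [7/2, 4]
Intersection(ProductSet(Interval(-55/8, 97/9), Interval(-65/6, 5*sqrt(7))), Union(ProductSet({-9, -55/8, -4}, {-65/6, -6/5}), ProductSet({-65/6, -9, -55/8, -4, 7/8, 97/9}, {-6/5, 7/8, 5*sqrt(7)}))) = Union(ProductSet({-55/8, -4}, {-65/6, -6/5}), ProductSet({-55/8, -4, 7/8, 97/9}, {-6/5, 7/8, 5*sqrt(7)}))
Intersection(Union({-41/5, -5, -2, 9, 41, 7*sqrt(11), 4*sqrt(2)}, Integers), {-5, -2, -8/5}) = {-5, -2}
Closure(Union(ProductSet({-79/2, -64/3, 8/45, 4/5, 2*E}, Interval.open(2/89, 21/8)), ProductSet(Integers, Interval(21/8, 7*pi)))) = Union(ProductSet({-79/2, -64/3, 8/45, 4/5, 2*E}, Interval(2/89, 21/8)), ProductSet(Integers, Interval(21/8, 7*pi)))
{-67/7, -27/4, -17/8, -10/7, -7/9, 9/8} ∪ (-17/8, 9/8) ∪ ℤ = ℤ ∪ {-67/7, -27/4} ∪ [-17/8, 9/8]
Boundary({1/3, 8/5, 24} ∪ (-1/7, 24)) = {-1/7, 24}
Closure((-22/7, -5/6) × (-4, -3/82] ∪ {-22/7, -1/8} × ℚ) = ({-22/7, -5/6} × [-4, -3/82]) ∪ ([-22/7, -5/6] × {-4, -3/82}) ∪ ({-22/7, -1/8} × (ℚ ∪ (-∞, ∞))) ∪ ((-22/7, -5/6) × (-4, -3/82])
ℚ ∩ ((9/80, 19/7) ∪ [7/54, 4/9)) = ℚ ∩ (9/80, 19/7)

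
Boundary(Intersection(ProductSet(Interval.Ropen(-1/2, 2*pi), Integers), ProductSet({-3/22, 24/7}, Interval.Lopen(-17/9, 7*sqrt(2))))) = ProductSet({-3/22, 24/7}, Range(-1, 10, 1))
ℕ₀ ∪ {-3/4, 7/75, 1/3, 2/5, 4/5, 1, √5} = {-3/4, 7/75, 1/3, 2/5, 4/5, √5} ∪ ℕ₀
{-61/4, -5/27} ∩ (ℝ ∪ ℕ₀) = {-61/4, -5/27}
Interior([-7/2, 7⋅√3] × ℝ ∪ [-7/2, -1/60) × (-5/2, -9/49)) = (-7/2, 7⋅√3) × ℝ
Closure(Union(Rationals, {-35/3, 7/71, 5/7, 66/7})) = Reals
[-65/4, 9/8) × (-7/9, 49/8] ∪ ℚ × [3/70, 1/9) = (ℚ × [3/70, 1/9)) ∪ ([-65/4, 9/8) × (-7/9, 49/8])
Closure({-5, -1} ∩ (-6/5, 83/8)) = {-1}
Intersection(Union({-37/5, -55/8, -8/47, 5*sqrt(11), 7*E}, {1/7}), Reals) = {-37/5, -55/8, -8/47, 1/7, 5*sqrt(11), 7*E}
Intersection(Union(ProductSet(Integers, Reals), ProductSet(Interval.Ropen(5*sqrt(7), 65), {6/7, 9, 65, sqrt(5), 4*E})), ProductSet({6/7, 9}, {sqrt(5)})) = ProductSet({9}, {sqrt(5)})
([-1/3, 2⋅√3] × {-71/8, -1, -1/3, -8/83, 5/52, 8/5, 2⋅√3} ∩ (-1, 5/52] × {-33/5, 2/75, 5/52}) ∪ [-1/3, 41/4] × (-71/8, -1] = ([-1/3, 5/52] × {5/52}) ∪ ([-1/3, 41/4] × (-71/8, -1])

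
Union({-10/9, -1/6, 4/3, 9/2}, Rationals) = Rationals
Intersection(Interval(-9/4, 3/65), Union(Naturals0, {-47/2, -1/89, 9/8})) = Union({-1/89}, Range(0, 1, 1))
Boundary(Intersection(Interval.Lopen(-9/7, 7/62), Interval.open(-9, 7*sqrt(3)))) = {-9/7, 7/62}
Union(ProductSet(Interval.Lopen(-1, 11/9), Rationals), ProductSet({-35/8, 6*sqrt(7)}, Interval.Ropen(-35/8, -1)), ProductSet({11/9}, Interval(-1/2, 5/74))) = Union(ProductSet({11/9}, Interval(-1/2, 5/74)), ProductSet({-35/8, 6*sqrt(7)}, Interval.Ropen(-35/8, -1)), ProductSet(Interval.Lopen(-1, 11/9), Rationals))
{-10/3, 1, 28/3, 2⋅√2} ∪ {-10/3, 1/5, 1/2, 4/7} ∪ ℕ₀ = {-10/3, 1/5, 1/2, 4/7, 28/3, 2⋅√2} ∪ ℕ₀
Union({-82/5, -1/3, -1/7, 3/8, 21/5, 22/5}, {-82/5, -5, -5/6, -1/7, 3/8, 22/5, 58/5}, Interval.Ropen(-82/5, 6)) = Union({58/5}, Interval.Ropen(-82/5, 6))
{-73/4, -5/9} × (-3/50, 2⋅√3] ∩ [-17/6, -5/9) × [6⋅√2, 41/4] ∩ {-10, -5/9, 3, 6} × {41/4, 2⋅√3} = ∅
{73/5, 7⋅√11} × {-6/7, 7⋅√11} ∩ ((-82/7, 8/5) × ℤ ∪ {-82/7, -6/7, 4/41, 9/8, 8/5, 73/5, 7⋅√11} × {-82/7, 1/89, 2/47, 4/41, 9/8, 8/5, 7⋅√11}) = {73/5, 7⋅√11} × {7⋅√11}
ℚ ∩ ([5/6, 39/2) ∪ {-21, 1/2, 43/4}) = {-21, 1/2} ∪ (ℚ ∩ [5/6, 39/2))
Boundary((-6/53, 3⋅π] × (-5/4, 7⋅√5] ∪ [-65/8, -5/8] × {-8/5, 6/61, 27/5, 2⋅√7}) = ({-6/53, 3⋅π} × [-5/4, 7⋅√5]) ∪ ([-65/8, -5/8] × {-8/5, 6/61, 27/5, 2⋅√7}) ∪ ([-6/53, 3⋅π] × {-5/4, 7⋅√5})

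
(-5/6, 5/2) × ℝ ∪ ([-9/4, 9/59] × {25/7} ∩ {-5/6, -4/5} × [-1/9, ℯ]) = (-5/6, 5/2) × ℝ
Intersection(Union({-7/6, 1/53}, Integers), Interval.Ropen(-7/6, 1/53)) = Union({-7/6}, Range(-1, 1, 1))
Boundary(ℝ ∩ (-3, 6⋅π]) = {-3, 6⋅π}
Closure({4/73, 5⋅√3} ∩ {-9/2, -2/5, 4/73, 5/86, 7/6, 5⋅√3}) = {4/73, 5⋅√3}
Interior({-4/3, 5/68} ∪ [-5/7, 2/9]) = (-5/7, 2/9)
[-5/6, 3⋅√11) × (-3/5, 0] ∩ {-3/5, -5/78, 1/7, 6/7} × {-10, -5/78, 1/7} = {-3/5, -5/78, 1/7, 6/7} × {-5/78}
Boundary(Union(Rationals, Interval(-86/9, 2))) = Union(Interval(-oo, -86/9), Interval(2, oo))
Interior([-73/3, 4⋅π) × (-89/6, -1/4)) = (-73/3, 4⋅π) × (-89/6, -1/4)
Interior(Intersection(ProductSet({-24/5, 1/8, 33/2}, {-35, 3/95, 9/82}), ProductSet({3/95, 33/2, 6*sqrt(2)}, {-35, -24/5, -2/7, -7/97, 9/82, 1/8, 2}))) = EmptySet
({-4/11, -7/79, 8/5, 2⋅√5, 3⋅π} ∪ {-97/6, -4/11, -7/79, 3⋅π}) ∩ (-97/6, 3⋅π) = {-4/11, -7/79, 8/5, 2⋅√5}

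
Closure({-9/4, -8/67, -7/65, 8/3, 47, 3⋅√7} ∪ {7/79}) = {-9/4, -8/67, -7/65, 7/79, 8/3, 47, 3⋅√7}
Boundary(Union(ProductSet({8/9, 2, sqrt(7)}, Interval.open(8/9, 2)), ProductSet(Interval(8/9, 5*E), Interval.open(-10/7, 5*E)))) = Union(ProductSet({8/9, 5*E}, Interval(-10/7, 5*E)), ProductSet(Interval(8/9, 5*E), {-10/7, 5*E}))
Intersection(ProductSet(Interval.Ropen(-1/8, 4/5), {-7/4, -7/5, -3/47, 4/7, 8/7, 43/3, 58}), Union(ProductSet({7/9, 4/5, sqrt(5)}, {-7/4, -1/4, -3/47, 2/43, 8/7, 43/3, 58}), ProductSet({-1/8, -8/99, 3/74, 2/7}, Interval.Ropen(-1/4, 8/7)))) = Union(ProductSet({7/9}, {-7/4, -3/47, 8/7, 43/3, 58}), ProductSet({-1/8, -8/99, 3/74, 2/7}, {-3/47, 4/7}))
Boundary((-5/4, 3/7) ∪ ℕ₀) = {-5/4, 3/7} ∪ (ℕ₀ \ (-5/4, 3/7))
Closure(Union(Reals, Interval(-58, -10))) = Interval(-oo, oo)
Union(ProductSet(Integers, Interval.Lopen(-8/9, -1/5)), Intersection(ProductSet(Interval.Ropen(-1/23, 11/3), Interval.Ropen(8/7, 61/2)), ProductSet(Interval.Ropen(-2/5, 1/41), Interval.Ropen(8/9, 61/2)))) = Union(ProductSet(Integers, Interval.Lopen(-8/9, -1/5)), ProductSet(Interval.Ropen(-1/23, 1/41), Interval.Ropen(8/7, 61/2)))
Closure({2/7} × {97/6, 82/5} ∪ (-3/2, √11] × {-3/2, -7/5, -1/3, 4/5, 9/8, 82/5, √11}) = ({2/7} × {97/6, 82/5}) ∪ ([-3/2, √11] × {-3/2, -7/5, -1/3, 4/5, 9/8, 82/5, √11})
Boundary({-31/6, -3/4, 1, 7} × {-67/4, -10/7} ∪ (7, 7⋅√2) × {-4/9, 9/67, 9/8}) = ({-31/6, -3/4, 1, 7} × {-67/4, -10/7}) ∪ ([7, 7⋅√2] × {-4/9, 9/67, 9/8})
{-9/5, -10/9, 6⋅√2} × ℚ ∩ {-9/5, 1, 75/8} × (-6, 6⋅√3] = {-9/5} × (ℚ ∩ (-6, 6⋅√3])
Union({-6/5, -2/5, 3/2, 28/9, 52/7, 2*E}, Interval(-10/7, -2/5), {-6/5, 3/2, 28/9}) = Union({3/2, 28/9, 52/7, 2*E}, Interval(-10/7, -2/5))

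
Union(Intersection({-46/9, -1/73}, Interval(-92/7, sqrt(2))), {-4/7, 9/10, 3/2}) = {-46/9, -4/7, -1/73, 9/10, 3/2}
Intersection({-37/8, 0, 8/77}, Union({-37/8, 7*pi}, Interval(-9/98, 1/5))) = {-37/8, 0, 8/77}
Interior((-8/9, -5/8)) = (-8/9, -5/8)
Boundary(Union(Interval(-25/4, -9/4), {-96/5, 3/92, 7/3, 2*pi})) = {-96/5, -25/4, -9/4, 3/92, 7/3, 2*pi}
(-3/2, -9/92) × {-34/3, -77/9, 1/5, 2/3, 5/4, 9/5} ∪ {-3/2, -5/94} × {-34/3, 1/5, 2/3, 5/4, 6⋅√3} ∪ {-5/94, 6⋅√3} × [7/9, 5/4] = ({-5/94, 6⋅√3} × [7/9, 5/4]) ∪ ((-3/2, -9/92) × {-34/3, -77/9, 1/5, 2/3, 5/4, 9/5}) ∪ ({-3/2, -5/94} × {-34/3, 1/5, 2/3, 5/4, 6⋅√3})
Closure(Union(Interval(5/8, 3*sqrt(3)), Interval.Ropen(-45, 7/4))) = Interval(-45, 3*sqrt(3))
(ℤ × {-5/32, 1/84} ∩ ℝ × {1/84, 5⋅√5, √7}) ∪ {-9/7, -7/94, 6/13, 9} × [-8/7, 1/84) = (ℤ × {1/84}) ∪ ({-9/7, -7/94, 6/13, 9} × [-8/7, 1/84))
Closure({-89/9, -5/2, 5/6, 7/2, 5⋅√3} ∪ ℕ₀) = {-89/9, -5/2, 5/6, 7/2, 5⋅√3} ∪ ℕ₀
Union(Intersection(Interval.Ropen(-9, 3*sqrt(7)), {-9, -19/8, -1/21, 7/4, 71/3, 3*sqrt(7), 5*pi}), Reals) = Reals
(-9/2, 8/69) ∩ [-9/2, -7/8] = (-9/2, -7/8]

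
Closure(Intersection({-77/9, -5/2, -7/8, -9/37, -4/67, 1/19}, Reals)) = {-77/9, -5/2, -7/8, -9/37, -4/67, 1/19}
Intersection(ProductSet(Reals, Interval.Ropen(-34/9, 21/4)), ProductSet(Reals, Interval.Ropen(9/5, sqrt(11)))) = ProductSet(Reals, Interval.Ropen(9/5, sqrt(11)))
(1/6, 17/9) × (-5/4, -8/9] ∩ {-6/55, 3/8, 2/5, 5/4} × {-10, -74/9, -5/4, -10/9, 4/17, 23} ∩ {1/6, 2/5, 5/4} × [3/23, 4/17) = ∅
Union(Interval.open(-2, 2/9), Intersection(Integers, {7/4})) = Interval.open(-2, 2/9)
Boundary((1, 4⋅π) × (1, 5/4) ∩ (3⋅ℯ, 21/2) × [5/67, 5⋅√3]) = ({21/2, 3⋅ℯ} × [1, 5/4]) ∪ ([3⋅ℯ, 21/2] × {1, 5/4})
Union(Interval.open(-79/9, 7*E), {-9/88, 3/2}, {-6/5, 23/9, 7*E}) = Interval.Lopen(-79/9, 7*E)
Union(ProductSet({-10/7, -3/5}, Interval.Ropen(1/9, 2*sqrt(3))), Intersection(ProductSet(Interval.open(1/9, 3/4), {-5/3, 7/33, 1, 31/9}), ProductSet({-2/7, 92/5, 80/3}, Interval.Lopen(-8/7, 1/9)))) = ProductSet({-10/7, -3/5}, Interval.Ropen(1/9, 2*sqrt(3)))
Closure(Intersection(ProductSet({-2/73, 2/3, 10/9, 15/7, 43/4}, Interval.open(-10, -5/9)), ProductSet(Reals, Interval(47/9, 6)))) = EmptySet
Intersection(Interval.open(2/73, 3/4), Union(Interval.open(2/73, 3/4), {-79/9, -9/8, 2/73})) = Interval.open(2/73, 3/4)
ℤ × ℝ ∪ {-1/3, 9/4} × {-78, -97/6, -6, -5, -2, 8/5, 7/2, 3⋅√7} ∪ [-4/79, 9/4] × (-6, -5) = (ℤ × ℝ) ∪ ([-4/79, 9/4] × (-6, -5)) ∪ ({-1/3, 9/4} × {-78, -97/6, -6, -5, -2, 8/5, 7/2, 3⋅√7})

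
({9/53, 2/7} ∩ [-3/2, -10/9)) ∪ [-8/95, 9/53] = [-8/95, 9/53]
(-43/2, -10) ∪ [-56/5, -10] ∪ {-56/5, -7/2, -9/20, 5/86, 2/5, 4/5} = (-43/2, -10] ∪ {-7/2, -9/20, 5/86, 2/5, 4/5}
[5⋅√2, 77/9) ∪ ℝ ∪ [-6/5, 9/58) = (-∞, ∞)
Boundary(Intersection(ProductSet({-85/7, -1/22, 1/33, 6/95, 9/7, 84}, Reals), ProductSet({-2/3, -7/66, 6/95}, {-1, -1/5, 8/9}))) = ProductSet({6/95}, {-1, -1/5, 8/9})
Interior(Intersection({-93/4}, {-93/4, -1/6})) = EmptySet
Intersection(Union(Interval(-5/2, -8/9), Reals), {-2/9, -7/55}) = {-2/9, -7/55}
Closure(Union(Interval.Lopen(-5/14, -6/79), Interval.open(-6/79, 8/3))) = Interval(-5/14, 8/3)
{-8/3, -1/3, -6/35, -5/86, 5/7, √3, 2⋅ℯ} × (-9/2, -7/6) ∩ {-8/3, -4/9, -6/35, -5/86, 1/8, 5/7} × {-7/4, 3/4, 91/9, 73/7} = {-8/3, -6/35, -5/86, 5/7} × {-7/4}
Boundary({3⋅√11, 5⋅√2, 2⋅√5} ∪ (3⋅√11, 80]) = {80, 3⋅√11, 5⋅√2, 2⋅√5}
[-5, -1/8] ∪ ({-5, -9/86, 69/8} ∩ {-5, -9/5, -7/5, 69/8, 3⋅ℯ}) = [-5, -1/8] ∪ {69/8}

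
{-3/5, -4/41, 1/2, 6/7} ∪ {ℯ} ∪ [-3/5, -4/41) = [-3/5, -4/41] ∪ {1/2, 6/7, ℯ}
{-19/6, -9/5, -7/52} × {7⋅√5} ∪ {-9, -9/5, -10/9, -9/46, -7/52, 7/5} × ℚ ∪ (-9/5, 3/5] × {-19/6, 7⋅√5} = ({-9, -9/5, -10/9, -9/46, -7/52, 7/5} × ℚ) ∪ ({-19/6, -9/5, -7/52} × {7⋅√5}) ∪ ((-9/5, 3/5] × {-19/6, 7⋅√5})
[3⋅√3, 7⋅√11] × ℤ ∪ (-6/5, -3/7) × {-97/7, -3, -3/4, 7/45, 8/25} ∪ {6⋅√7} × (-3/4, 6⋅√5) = ((-6/5, -3/7) × {-97/7, -3, -3/4, 7/45, 8/25}) ∪ ([3⋅√3, 7⋅√11] × ℤ) ∪ ({6⋅√7} × (-3/4, 6⋅√5))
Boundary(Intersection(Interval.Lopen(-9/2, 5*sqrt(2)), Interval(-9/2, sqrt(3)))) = {-9/2, sqrt(3)}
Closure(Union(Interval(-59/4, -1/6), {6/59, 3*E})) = Union({6/59, 3*E}, Interval(-59/4, -1/6))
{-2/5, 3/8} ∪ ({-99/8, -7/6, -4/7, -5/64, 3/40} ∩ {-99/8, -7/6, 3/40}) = {-99/8, -7/6, -2/5, 3/40, 3/8}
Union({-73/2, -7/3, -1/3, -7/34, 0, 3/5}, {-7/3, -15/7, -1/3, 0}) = {-73/2, -7/3, -15/7, -1/3, -7/34, 0, 3/5}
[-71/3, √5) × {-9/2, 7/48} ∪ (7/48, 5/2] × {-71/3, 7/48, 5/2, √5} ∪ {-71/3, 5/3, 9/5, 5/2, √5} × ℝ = ({-71/3, 5/3, 9/5, 5/2, √5} × ℝ) ∪ ([-71/3, √5) × {-9/2, 7/48}) ∪ ((7/48, 5/2] × {-71/3, 7/48, 5/2, √5})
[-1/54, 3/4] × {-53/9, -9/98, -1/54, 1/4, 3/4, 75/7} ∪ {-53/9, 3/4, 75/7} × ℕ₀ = ({-53/9, 3/4, 75/7} × ℕ₀) ∪ ([-1/54, 3/4] × {-53/9, -9/98, -1/54, 1/4, 3/4, 75/7})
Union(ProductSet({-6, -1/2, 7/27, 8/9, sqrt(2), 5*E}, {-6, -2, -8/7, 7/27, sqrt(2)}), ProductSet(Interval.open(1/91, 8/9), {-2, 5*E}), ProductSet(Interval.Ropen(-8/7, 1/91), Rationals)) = Union(ProductSet({-6, -1/2, 7/27, 8/9, sqrt(2), 5*E}, {-6, -2, -8/7, 7/27, sqrt(2)}), ProductSet(Interval.Ropen(-8/7, 1/91), Rationals), ProductSet(Interval.open(1/91, 8/9), {-2, 5*E}))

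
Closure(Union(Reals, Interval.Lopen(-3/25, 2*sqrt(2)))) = Interval(-oo, oo)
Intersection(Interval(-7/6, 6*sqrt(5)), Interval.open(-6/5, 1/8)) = Interval.Ropen(-7/6, 1/8)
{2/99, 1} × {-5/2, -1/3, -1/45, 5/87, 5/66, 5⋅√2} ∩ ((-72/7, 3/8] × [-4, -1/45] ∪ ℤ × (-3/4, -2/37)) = ({1} × {-1/3}) ∪ ({2/99} × {-5/2, -1/3, -1/45})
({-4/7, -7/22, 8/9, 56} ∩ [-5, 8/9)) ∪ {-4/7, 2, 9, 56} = {-4/7, -7/22, 2, 9, 56}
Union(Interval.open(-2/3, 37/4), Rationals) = Union(Interval(-2/3, 37/4), Rationals)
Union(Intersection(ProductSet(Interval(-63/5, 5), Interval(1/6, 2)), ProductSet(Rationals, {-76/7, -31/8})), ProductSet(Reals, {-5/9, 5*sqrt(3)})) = ProductSet(Reals, {-5/9, 5*sqrt(3)})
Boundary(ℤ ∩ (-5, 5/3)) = {-4, -3, …, 1}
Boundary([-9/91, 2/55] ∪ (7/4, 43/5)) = {-9/91, 2/55, 7/4, 43/5}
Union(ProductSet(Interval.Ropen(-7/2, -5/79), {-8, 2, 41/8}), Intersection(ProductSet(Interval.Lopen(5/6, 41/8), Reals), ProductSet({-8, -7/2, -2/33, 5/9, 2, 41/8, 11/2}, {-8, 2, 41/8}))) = ProductSet(Union({2, 41/8}, Interval.Ropen(-7/2, -5/79)), {-8, 2, 41/8})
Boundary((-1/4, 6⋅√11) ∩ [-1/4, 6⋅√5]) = {-1/4, 6⋅√5}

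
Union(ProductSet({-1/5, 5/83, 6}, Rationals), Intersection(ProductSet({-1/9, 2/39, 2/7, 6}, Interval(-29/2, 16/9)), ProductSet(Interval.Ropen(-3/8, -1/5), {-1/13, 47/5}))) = ProductSet({-1/5, 5/83, 6}, Rationals)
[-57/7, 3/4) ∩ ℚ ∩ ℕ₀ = {0}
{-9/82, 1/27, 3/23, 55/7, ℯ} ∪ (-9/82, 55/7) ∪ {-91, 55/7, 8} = {-91, 8} ∪ [-9/82, 55/7]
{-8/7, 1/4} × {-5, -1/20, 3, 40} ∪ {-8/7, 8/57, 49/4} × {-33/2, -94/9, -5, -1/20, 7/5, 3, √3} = ({-8/7, 1/4} × {-5, -1/20, 3, 40}) ∪ ({-8/7, 8/57, 49/4} × {-33/2, -94/9, -5, -1/20, 7/5, 3, √3})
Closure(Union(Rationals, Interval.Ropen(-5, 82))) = Union(Interval(-oo, oo), Rationals)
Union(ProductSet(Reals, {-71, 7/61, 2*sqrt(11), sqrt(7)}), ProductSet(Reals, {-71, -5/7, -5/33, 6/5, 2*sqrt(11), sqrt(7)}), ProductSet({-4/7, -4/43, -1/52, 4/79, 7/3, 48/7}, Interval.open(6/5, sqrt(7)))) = Union(ProductSet({-4/7, -4/43, -1/52, 4/79, 7/3, 48/7}, Interval.open(6/5, sqrt(7))), ProductSet(Reals, {-71, -5/7, -5/33, 7/61, 6/5, 2*sqrt(11), sqrt(7)}))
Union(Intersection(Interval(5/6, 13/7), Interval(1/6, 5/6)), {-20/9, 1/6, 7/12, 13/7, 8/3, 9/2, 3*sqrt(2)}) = {-20/9, 1/6, 7/12, 5/6, 13/7, 8/3, 9/2, 3*sqrt(2)}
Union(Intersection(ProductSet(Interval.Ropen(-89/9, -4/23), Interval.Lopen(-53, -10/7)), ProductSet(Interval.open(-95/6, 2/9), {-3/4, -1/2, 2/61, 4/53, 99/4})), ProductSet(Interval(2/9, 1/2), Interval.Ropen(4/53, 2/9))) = ProductSet(Interval(2/9, 1/2), Interval.Ropen(4/53, 2/9))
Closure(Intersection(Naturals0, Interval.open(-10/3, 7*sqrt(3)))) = Range(0, 13, 1)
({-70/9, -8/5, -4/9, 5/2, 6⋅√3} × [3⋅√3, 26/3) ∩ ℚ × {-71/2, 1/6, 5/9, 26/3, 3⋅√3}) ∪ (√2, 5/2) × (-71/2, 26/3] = ({-70/9, -8/5, -4/9, 5/2} × {3⋅√3}) ∪ ((√2, 5/2) × (-71/2, 26/3])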